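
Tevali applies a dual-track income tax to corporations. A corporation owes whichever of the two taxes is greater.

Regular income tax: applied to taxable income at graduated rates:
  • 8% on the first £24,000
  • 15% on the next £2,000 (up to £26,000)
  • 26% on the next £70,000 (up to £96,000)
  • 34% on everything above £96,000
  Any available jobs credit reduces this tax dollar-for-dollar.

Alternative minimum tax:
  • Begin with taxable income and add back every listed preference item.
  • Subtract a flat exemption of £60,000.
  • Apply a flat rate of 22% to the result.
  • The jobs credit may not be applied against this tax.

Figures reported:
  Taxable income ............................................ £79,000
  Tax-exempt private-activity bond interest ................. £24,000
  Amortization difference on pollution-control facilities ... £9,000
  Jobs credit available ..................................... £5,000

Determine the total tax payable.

£11,440

Alternative minimum tax:
  Adjusted income: £79,000 + £24,000 + £9,000 = £112,000
  Less exemption £60,000 → base £52,000
  £52,000 × 22% = £11,440

Regular income tax:
  £24,000 × 8% = £1,920
  £2,000 × 15% = £300
  £53,000 × 26% = £13,780
  → £16,000
  Less jobs credit £5,000 → £11,000

£11,440 > £11,000, so the alternative minimum tax is the binding amount.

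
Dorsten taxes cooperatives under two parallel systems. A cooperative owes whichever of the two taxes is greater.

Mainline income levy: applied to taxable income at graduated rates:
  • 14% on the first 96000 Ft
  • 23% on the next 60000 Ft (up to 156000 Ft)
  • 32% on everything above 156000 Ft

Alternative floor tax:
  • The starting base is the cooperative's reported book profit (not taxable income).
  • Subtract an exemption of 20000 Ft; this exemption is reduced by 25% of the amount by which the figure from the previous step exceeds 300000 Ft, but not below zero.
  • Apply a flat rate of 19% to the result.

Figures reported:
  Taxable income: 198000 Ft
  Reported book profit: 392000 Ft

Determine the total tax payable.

Mainline income levy:
  96000 Ft × 14% = 13440 Ft
  60000 Ft × 23% = 13800 Ft
  42000 Ft × 32% = 13440 Ft
  → 40680 Ft

Alternative floor tax:
  Base (reported book profit): 392000 Ft
  Exemption: 25% × (392000 Ft − 300000 Ft) = 23000 Ft ≥ 20000 Ft, so the exemption is fully phased out
  Base: 392000 Ft − 0 Ft = 392000 Ft
  392000 Ft × 19% = 74480 Ft

74480 Ft > 40680 Ft, so the alternative floor tax is the binding amount.

74480 Ft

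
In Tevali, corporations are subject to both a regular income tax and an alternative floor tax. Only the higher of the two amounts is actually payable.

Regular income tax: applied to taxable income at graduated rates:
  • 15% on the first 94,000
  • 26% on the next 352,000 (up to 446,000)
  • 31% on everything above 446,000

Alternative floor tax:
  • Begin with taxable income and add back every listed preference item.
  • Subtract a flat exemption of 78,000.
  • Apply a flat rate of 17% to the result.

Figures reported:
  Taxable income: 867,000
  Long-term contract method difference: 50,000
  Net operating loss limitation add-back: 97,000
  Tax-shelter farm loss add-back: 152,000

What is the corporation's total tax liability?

236,130

Regular income tax:
  94,000 × 15% = 14,100
  352,000 × 26% = 91,520
  421,000 × 31% = 130,510
  → 236,130

Alternative floor tax:
  Adjusted income: 867,000 + 50,000 + 97,000 + 152,000 = 1,166,000
  Less exemption 78,000 → base 1,088,000
  1,088,000 × 17% = 184,960

236,130 > 184,960, so the regular income tax governs.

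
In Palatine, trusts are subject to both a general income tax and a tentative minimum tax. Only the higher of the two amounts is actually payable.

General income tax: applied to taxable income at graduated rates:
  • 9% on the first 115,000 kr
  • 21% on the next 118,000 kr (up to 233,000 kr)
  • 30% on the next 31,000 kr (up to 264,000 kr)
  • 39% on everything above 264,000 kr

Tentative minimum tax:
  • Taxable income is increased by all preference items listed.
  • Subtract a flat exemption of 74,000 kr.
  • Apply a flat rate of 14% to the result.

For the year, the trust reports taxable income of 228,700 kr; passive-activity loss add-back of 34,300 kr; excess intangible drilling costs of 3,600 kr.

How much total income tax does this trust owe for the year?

Tentative minimum tax:
  Adjusted income: 228,700 kr + 34,300 kr + 3,600 kr = 266,600 kr
  Less exemption 74,000 kr → base 192,600 kr
  192,600 kr × 14% = 26,964 kr

General income tax:
  115,000 kr × 9% = 10,350 kr
  113,700 kr × 21% = 23,877 kr
  → 34,227 kr

34,227 kr > 26,964 kr, so the general income tax governs.

34,227 kr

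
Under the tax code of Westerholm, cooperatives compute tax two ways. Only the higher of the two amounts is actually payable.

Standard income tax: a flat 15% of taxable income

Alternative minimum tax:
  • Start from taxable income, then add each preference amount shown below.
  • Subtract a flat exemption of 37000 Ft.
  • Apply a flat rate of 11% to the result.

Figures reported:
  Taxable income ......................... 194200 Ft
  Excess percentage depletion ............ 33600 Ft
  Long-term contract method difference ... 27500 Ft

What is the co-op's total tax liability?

Alternative minimum tax:
  Adjusted income: 194200 Ft + 33600 Ft + 27500 Ft = 255300 Ft
  Less exemption 37000 Ft → base 218300 Ft
  218300 Ft × 11% = 24013 Ft

Standard income tax:
  194200 Ft × 15% = 29130 Ft

29130 Ft > 24013 Ft, so the standard income tax governs.

29130 Ft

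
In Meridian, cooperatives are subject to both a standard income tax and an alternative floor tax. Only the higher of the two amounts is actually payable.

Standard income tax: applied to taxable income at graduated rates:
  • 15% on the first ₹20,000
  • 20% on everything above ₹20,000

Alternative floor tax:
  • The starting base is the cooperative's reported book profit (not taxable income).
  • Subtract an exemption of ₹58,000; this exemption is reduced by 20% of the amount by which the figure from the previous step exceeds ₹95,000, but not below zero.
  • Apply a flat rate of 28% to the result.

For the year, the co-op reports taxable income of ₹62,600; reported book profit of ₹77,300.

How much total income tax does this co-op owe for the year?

Standard income tax:
  ₹20,000 × 15% = ₹3,000
  ₹42,600 × 20% = ₹8,520
  → ₹11,520

Alternative floor tax:
  Base (reported book profit): ₹77,300
  Exemption: ₹77,300 ≤ ₹95,000, so full ₹58,000 applies
  Base: ₹77,300 − ₹58,000 = ₹19,300
  ₹19,300 × 28% = ₹5,404

₹11,520 > ₹5,404, so the standard income tax governs.

₹11,520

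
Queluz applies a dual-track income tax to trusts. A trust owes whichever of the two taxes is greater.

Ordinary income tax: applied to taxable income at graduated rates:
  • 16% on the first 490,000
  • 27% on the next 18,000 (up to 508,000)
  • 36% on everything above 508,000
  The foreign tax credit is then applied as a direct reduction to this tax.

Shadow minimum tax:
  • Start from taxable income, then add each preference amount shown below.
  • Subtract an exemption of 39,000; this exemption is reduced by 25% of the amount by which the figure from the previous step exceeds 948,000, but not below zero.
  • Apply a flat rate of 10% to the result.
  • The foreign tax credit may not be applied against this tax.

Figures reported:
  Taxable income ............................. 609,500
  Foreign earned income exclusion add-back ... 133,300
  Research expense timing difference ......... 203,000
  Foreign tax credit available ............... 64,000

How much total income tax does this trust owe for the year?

Ordinary income tax:
  490,000 × 16% = 78,400
  18,000 × 27% = 4,860
  101,500 × 36% = 36,540
  → 119,800
  Less foreign tax credit 64,000 → 55,800

Shadow minimum tax:
  Adjusted income: 609,500 + 133,300 + 203,000 = 945,800
  Exemption: 945,800 ≤ 948,000, so full 39,000 applies
  Base: 945,800 − 39,000 = 906,800
  906,800 × 10% = 90,680

90,680 > 55,800, so the shadow minimum tax is the binding amount.

90,680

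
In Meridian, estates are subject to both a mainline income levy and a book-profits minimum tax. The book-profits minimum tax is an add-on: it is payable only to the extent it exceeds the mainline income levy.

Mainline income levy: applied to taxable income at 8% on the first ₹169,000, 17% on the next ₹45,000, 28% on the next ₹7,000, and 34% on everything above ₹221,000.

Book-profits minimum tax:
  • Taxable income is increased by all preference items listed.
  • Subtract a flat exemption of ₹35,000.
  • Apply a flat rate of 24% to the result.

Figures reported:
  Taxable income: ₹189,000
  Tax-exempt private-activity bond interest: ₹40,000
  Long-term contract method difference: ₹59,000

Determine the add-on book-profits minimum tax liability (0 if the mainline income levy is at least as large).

₹43,800

Book-profits minimum tax:
  Adjusted income: ₹189,000 + ₹40,000 + ₹59,000 = ₹288,000
  Less exemption ₹35,000 → base ₹253,000
  ₹253,000 × 24% = ₹60,720

Mainline income levy:
  ₹169,000 × 8% = ₹13,520
  ₹20,000 × 17% = ₹3,400
  → ₹16,920

Excess of book-profits minimum tax over mainline income levy: ₹60,720 − ₹16,920 = ₹43,800.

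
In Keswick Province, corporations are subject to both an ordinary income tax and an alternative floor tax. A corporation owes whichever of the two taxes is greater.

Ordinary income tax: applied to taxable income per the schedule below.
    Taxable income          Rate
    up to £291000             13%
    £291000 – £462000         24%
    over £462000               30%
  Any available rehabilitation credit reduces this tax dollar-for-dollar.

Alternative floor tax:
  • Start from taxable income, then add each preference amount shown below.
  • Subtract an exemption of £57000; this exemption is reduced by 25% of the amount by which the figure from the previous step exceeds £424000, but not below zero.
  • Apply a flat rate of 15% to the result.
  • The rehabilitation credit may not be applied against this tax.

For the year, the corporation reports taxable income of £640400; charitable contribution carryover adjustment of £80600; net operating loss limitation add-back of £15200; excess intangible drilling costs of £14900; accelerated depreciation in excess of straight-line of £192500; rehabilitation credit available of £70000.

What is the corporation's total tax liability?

£141540

Alternative floor tax:
  Adjusted income: £640400 + £80600 + £15200 + £14900 + £192500 = £943600
  Exemption: 25% × (£943600 − £424000) = £129900 ≥ £57000, so the exemption is fully phased out
  Base: £943600 − £0 = £943600
  £943600 × 15% = £141540

Ordinary income tax:
  £291000 × 13% = £37830
  £171000 × 24% = £41040
  £178400 × 30% = £53520
  → £132390
  Less rehabilitation credit £70000 → £62390

£141540 > £62390, so the alternative floor tax is the binding amount.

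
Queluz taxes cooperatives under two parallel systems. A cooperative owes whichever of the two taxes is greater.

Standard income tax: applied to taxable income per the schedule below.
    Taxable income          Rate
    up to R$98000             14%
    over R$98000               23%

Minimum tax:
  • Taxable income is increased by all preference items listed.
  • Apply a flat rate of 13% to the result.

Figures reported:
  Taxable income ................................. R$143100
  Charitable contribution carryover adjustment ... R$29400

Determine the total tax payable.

R$24093

Minimum tax:
  Adjusted income: R$143100 + R$29400 = R$172500
  R$172500 × 13% = R$22425

Standard income tax:
  R$98000 × 14% = R$13720
  R$45100 × 23% = R$10373
  → R$24093

R$24093 > R$22425, so the standard income tax governs.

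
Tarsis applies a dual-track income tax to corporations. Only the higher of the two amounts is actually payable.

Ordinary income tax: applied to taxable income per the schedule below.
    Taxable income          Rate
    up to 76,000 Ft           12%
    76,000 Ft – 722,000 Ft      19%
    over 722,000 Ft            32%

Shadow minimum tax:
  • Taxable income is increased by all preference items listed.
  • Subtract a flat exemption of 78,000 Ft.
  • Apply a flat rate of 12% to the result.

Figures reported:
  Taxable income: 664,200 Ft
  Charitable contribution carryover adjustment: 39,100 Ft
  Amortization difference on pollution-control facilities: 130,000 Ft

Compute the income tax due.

Shadow minimum tax:
  Adjusted income: 664,200 Ft + 39,100 Ft + 130,000 Ft = 833,300 Ft
  Less exemption 78,000 Ft → base 755,300 Ft
  755,300 Ft × 12% = 90,636 Ft

Ordinary income tax:
  76,000 Ft × 12% = 9,120 Ft
  588,200 Ft × 19% = 111,758 Ft
  → 120,878 Ft

120,878 Ft > 90,636 Ft, so the ordinary income tax governs.

120,878 Ft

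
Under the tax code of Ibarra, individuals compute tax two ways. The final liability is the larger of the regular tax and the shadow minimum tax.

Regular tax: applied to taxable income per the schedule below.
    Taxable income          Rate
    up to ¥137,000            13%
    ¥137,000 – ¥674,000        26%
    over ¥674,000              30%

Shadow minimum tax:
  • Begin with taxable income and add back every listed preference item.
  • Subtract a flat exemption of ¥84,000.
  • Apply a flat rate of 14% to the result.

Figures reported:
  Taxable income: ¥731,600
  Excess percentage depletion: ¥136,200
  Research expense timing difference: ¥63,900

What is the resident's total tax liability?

¥174,710

Regular tax:
  ¥137,000 × 13% = ¥17,810
  ¥537,000 × 26% = ¥139,620
  ¥57,600 × 30% = ¥17,280
  → ¥174,710

Shadow minimum tax:
  Adjusted income: ¥731,600 + ¥136,200 + ¥63,900 = ¥931,700
  Less exemption ¥84,000 → base ¥847,700
  ¥847,700 × 14% = ¥118,678

¥174,710 > ¥118,678, so the regular tax governs.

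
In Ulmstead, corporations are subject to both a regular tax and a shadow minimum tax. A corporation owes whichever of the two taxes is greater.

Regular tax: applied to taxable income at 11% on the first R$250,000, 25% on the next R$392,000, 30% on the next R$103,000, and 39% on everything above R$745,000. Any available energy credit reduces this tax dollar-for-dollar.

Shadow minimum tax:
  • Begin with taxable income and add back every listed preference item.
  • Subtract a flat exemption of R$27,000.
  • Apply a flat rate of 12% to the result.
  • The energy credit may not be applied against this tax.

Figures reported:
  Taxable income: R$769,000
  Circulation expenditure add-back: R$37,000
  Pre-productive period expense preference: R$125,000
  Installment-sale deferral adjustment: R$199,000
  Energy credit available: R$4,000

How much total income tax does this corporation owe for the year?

R$161,760

Shadow minimum tax:
  Adjusted income: R$769,000 + R$37,000 + R$125,000 + R$199,000 = R$1,130,000
  Less exemption R$27,000 → base R$1,103,000
  R$1,103,000 × 12% = R$132,360

Regular tax:
  R$250,000 × 11% = R$27,500
  R$392,000 × 25% = R$98,000
  R$103,000 × 30% = R$30,900
  R$24,000 × 39% = R$9,360
  → R$165,760
  Less energy credit R$4,000 → R$161,760

R$161,760 > R$132,360, so the regular tax governs.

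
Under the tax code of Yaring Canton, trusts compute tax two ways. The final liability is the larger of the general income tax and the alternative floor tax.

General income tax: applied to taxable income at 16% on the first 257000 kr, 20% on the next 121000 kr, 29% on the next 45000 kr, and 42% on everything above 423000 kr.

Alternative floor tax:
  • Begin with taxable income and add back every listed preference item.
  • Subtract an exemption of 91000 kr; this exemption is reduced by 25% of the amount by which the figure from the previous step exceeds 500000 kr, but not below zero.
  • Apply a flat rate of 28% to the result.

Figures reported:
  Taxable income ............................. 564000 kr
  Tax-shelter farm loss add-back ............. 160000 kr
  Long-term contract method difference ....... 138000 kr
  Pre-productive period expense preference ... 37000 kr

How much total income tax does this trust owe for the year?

251720 kr

General income tax:
  257000 kr × 16% = 41120 kr
  121000 kr × 20% = 24200 kr
  45000 kr × 29% = 13050 kr
  141000 kr × 42% = 59220 kr
  → 137590 kr

Alternative floor tax:
  Adjusted income: 564000 kr + 160000 kr + 138000 kr + 37000 kr = 899000 kr
  Exemption: 25% × (899000 kr − 500000 kr) = 99750 kr ≥ 91000 kr, so the exemption is fully phased out
  Base: 899000 kr − 0 kr = 899000 kr
  899000 kr × 28% = 251720 kr

251720 kr > 137590 kr, so the alternative floor tax is the binding amount.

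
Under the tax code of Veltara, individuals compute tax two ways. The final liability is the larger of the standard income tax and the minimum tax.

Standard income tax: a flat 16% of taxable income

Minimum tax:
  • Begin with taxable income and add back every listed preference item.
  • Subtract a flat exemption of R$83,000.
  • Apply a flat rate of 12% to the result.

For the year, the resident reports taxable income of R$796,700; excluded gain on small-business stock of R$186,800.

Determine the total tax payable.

R$127,472

Minimum tax:
  Adjusted income: R$796,700 + R$186,800 = R$983,500
  Less exemption R$83,000 → base R$900,500
  R$900,500 × 12% = R$108,060

Standard income tax:
  R$796,700 × 16% = R$127,472

R$127,472 > R$108,060, so the standard income tax governs.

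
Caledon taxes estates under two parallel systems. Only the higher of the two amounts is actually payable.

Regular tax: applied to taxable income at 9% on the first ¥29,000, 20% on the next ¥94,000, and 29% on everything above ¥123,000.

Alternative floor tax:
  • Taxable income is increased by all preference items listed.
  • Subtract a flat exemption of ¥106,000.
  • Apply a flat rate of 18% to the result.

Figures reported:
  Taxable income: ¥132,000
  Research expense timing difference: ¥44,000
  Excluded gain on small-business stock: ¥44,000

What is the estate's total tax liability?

Alternative floor tax:
  Adjusted income: ¥132,000 + ¥44,000 + ¥44,000 = ¥220,000
  Less exemption ¥106,000 → base ¥114,000
  ¥114,000 × 18% = ¥20,520

Regular tax:
  ¥29,000 × 9% = ¥2,610
  ¥94,000 × 20% = ¥18,800
  ¥9,000 × 29% = ¥2,610
  → ¥24,020

¥24,020 > ¥20,520, so the regular tax governs.

¥24,020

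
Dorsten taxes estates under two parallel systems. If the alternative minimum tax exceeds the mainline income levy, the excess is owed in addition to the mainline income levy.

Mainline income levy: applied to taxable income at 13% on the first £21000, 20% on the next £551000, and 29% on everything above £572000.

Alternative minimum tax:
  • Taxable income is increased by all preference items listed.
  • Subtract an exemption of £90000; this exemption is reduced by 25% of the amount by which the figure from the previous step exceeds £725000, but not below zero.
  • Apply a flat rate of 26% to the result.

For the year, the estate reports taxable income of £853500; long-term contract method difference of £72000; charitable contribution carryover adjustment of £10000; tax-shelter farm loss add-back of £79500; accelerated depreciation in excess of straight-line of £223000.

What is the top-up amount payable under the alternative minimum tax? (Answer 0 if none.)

Mainline income levy:
  £21000 × 13% = £2730
  £551000 × 20% = £110200
  £281500 × 29% = £81635
  → £194565

Alternative minimum tax:
  Adjusted income: £853500 + £72000 + £10000 + £79500 + £223000 = £1238000
  Exemption: 25% × (£1238000 − £725000) = £128250 ≥ £90000, so the exemption is fully phased out
  Base: £1238000 − £0 = £1238000
  £1238000 × 26% = £321880

Excess of alternative minimum tax over mainline income levy: £321880 − £194565 = £127315.

£127315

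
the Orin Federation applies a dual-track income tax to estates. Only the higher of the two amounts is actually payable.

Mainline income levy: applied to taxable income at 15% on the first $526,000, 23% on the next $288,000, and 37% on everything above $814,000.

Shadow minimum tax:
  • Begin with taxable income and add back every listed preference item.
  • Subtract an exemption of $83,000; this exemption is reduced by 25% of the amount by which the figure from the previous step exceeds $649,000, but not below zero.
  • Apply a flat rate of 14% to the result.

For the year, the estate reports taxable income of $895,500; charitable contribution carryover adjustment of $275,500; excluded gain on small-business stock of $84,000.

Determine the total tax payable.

Shadow minimum tax:
  Adjusted income: $895,500 + $275,500 + $84,000 = $1,255,000
  Exemption: 25% × ($1,255,000 − $649,000) = $151,500 ≥ $83,000, so the exemption is fully phased out
  Base: $1,255,000 − $0 = $1,255,000
  $1,255,000 × 14% = $175,700

Mainline income levy:
  $526,000 × 15% = $78,900
  $288,000 × 23% = $66,240
  $81,500 × 37% = $30,155
  → $175,295

$175,700 > $175,295, so the shadow minimum tax is the binding amount.

$175,700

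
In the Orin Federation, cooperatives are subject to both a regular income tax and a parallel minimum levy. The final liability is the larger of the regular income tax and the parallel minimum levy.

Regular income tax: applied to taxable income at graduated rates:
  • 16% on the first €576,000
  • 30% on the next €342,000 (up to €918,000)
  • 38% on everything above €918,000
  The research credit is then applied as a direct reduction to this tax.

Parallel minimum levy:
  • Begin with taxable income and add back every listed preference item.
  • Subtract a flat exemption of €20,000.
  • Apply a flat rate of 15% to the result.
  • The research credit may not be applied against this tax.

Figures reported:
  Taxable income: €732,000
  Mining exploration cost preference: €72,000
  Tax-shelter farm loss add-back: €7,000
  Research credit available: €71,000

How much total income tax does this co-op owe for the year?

€118,650

Regular income tax:
  €576,000 × 16% = €92,160
  €156,000 × 30% = €46,800
  → €138,960
  Less research credit €71,000 → €67,960

Parallel minimum levy:
  Adjusted income: €732,000 + €72,000 + €7,000 = €811,000
  Less exemption €20,000 → base €791,000
  €791,000 × 15% = €118,650

€118,650 > €67,960, so the parallel minimum levy is the binding amount.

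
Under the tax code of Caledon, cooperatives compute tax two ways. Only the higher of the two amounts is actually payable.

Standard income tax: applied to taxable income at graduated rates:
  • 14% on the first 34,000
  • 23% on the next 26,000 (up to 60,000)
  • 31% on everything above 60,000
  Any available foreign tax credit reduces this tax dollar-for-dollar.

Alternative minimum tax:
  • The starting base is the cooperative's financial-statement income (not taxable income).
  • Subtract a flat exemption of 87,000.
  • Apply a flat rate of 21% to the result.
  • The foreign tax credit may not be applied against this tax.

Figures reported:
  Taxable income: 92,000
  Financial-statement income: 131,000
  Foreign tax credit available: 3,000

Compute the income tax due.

Standard income tax:
  34,000 × 14% = 4,760
  26,000 × 23% = 5,980
  32,000 × 31% = 9,920
  → 20,660
  Less foreign tax credit 3,000 → 17,660

Alternative minimum tax:
  Base (financial-statement income): 131,000
  Less exemption 87,000 → base 44,000
  44,000 × 21% = 9,240

17,660 > 9,240, so the standard income tax governs.

17,660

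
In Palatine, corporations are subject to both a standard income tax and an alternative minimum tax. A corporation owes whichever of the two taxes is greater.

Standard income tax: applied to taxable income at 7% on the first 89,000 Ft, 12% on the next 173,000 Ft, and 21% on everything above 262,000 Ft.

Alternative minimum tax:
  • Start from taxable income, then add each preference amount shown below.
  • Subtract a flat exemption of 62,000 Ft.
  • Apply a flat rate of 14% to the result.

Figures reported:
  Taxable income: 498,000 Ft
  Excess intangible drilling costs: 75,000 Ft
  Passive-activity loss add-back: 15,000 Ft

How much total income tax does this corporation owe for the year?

Standard income tax:
  89,000 Ft × 7% = 6,230 Ft
  173,000 Ft × 12% = 20,760 Ft
  236,000 Ft × 21% = 49,560 Ft
  → 76,550 Ft

Alternative minimum tax:
  Adjusted income: 498,000 Ft + 75,000 Ft + 15,000 Ft = 588,000 Ft
  Less exemption 62,000 Ft → base 526,000 Ft
  526,000 Ft × 14% = 73,640 Ft

76,550 Ft > 73,640 Ft, so the standard income tax governs.

76,550 Ft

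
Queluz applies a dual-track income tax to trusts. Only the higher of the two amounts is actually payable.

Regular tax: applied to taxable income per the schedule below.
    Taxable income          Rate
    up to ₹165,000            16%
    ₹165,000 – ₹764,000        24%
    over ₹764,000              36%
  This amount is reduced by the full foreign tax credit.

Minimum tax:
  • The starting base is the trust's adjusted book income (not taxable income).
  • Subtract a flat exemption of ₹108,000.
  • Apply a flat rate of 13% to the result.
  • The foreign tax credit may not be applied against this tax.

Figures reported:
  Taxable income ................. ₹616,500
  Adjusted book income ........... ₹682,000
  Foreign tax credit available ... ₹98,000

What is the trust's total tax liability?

₹74,620

Regular tax:
  ₹165,000 × 16% = ₹26,400
  ₹451,500 × 24% = ₹108,360
  → ₹134,760
  Less foreign tax credit ₹98,000 → ₹36,760

Minimum tax:
  Base (adjusted book income): ₹682,000
  Less exemption ₹108,000 → base ₹574,000
  ₹574,000 × 13% = ₹74,620

₹74,620 > ₹36,760, so the minimum tax is the binding amount.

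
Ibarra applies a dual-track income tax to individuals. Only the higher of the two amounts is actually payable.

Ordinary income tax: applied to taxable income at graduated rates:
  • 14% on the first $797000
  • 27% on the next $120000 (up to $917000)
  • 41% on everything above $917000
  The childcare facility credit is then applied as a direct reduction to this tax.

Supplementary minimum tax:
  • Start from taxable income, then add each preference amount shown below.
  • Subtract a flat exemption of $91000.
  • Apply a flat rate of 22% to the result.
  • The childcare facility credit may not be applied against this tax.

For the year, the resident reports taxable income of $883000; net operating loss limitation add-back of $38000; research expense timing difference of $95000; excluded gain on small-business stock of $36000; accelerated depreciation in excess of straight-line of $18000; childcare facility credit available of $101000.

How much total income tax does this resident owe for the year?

Supplementary minimum tax:
  Adjusted income: $883000 + $38000 + $95000 + $36000 + $18000 = $1070000
  Less exemption $91000 → base $979000
  $979000 × 22% = $215380

Ordinary income tax:
  $797000 × 14% = $111580
  $86000 × 27% = $23220
  → $134800
  Less childcare facility credit $101000 → $33800

$215380 > $33800, so the supplementary minimum tax is the binding amount.

$215380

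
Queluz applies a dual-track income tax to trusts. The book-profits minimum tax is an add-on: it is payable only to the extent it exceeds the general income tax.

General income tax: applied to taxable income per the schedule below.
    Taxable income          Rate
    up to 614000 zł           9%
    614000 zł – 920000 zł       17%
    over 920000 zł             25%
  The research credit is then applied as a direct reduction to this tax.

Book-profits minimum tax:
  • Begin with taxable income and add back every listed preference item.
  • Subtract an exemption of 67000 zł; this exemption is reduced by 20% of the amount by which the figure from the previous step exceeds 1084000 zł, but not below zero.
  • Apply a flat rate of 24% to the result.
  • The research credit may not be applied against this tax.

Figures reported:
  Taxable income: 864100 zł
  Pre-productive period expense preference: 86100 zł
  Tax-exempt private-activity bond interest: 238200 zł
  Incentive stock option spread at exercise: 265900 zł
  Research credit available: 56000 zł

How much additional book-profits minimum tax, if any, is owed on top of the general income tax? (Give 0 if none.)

General income tax:
  614000 zł × 9% = 55260 zł
  250100 zł × 17% = 42517 zł
  → 97777 zł
  Less research credit 56000 zł → 41777 zł

Book-profits minimum tax:
  Adjusted income: 864100 zł + 86100 zł + 238200 zł + 265900 zł = 1454300 zł
  Exemption: 20% × (1454300 zł − 1084000 zł) = 74060 zł ≥ 67000 zł, so the exemption is fully phased out
  Base: 1454300 zł − 0 zł = 1454300 zł
  1454300 zł × 24% = 349032 zł

Excess of book-profits minimum tax over general income tax: 349032 zł − 41777 zł = 307255 zł.

307255 zł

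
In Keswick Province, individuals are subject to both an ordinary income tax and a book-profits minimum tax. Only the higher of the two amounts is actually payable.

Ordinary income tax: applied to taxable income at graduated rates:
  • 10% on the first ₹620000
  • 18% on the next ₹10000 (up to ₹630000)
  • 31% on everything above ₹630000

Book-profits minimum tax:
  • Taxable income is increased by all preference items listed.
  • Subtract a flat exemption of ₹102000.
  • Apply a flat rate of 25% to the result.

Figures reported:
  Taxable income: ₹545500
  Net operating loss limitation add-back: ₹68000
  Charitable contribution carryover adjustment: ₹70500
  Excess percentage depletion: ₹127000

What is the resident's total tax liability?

Ordinary income tax:
  ₹545500 × 10% = ₹54550

Book-profits minimum tax:
  Adjusted income: ₹545500 + ₹68000 + ₹70500 + ₹127000 = ₹811000
  Less exemption ₹102000 → base ₹709000
  ₹709000 × 25% = ₹177250

₹177250 > ₹54550, so the book-profits minimum tax is the binding amount.

₹177250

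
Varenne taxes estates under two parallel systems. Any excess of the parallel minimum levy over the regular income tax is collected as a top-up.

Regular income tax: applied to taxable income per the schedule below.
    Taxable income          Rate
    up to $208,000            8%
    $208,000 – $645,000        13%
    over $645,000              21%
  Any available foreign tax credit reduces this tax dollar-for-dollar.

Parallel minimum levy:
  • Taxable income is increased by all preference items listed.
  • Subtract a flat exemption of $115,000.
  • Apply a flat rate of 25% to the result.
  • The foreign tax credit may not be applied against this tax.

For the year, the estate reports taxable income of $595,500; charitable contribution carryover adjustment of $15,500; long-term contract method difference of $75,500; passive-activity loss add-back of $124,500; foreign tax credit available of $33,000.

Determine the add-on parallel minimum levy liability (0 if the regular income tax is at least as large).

Parallel minimum levy:
  Adjusted income: $595,500 + $15,500 + $75,500 + $124,500 = $811,000
  Less exemption $115,000 → base $696,000
  $696,000 × 25% = $174,000

Regular income tax:
  $208,000 × 8% = $16,640
  $387,500 × 13% = $50,375
  → $67,015
  Less foreign tax credit $33,000 → $34,015

Excess of parallel minimum levy over regular income tax: $174,000 − $34,015 = $139,985.

$139,985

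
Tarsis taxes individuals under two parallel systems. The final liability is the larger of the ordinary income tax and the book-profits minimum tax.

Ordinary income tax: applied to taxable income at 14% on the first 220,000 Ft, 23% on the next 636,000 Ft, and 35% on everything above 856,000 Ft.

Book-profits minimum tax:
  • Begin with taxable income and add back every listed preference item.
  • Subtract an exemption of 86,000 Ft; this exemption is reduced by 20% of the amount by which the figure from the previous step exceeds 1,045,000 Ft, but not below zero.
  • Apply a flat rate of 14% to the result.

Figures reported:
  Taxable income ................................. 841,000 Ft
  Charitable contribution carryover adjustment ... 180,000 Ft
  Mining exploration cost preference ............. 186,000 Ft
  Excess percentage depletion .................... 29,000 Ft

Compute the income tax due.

173,630 Ft

Ordinary income tax:
  220,000 Ft × 14% = 30,800 Ft
  621,000 Ft × 23% = 142,830 Ft
  → 173,630 Ft

Book-profits minimum tax:
  Adjusted income: 841,000 Ft + 180,000 Ft + 186,000 Ft + 29,000 Ft = 1,236,000 Ft
  Exemption: 86,000 Ft − 20% × (1,236,000 Ft − 1,045,000 Ft) = 86,000 Ft − 38,200 Ft = 47,800 Ft
  Base: 1,236,000 Ft − 47,800 Ft = 1,188,200 Ft
  1,188,200 Ft × 14% = 166,348 Ft

173,630 Ft > 166,348 Ft, so the ordinary income tax governs.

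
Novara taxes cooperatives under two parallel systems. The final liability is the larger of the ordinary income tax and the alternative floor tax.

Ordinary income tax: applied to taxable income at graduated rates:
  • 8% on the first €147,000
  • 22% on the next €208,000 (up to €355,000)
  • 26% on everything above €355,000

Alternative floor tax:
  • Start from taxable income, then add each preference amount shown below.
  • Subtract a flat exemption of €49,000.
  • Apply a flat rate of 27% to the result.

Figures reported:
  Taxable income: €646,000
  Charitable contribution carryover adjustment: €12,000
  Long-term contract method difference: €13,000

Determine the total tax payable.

Ordinary income tax:
  €147,000 × 8% = €11,760
  €208,000 × 22% = €45,760
  €291,000 × 26% = €75,660
  → €133,180

Alternative floor tax:
  Adjusted income: €646,000 + €12,000 + €13,000 = €671,000
  Less exemption €49,000 → base €622,000
  €622,000 × 27% = €167,940

€167,940 > €133,180, so the alternative floor tax is the binding amount.

€167,940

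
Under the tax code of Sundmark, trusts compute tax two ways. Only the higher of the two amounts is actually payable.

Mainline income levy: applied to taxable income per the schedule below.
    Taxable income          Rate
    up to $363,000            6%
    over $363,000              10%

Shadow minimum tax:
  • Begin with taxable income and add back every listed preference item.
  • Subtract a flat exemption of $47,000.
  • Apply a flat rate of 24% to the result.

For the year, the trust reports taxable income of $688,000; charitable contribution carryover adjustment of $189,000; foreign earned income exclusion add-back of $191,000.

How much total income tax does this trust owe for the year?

$245,040

Shadow minimum tax:
  Adjusted income: $688,000 + $189,000 + $191,000 = $1,068,000
  Less exemption $47,000 → base $1,021,000
  $1,021,000 × 24% = $245,040

Mainline income levy:
  $363,000 × 6% = $21,780
  $325,000 × 10% = $32,500
  → $54,280

$245,040 > $54,280, so the shadow minimum tax is the binding amount.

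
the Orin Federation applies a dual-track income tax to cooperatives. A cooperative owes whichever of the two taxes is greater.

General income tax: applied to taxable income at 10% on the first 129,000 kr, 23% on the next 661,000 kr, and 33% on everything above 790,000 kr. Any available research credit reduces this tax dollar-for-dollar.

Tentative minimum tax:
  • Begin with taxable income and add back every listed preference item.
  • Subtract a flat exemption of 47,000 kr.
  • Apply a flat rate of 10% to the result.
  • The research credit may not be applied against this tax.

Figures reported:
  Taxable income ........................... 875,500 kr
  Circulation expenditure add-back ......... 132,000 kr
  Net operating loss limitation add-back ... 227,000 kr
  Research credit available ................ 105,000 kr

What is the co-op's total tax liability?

118,750 kr

Tentative minimum tax:
  Adjusted income: 875,500 kr + 132,000 kr + 227,000 kr = 1,234,500 kr
  Less exemption 47,000 kr → base 1,187,500 kr
  1,187,500 kr × 10% = 118,750 kr

General income tax:
  129,000 kr × 10% = 12,900 kr
  661,000 kr × 23% = 152,030 kr
  85,500 kr × 33% = 28,215 kr
  → 193,145 kr
  Less research credit 105,000 kr → 88,145 kr

118,750 kr > 88,145 kr, so the tentative minimum tax is the binding amount.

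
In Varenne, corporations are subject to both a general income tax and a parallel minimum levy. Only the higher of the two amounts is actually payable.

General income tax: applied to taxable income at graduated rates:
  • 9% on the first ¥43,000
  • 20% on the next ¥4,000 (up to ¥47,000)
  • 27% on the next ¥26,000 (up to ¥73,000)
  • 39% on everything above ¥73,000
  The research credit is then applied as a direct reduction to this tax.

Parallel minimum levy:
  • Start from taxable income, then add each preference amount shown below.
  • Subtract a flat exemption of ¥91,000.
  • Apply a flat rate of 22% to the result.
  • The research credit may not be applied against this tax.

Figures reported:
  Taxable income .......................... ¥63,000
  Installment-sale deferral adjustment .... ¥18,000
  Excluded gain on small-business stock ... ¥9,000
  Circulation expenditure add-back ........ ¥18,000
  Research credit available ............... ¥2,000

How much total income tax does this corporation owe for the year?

¥6,990

Parallel minimum levy:
  Adjusted income: ¥63,000 + ¥18,000 + ¥9,000 + ¥18,000 = ¥108,000
  Less exemption ¥91,000 → base ¥17,000
  ¥17,000 × 22% = ¥3,740

General income tax:
  ¥43,000 × 9% = ¥3,870
  ¥4,000 × 20% = ¥800
  ¥16,000 × 27% = ¥4,320
  → ¥8,990
  Less research credit ¥2,000 → ¥6,990

¥6,990 > ¥3,740, so the general income tax governs.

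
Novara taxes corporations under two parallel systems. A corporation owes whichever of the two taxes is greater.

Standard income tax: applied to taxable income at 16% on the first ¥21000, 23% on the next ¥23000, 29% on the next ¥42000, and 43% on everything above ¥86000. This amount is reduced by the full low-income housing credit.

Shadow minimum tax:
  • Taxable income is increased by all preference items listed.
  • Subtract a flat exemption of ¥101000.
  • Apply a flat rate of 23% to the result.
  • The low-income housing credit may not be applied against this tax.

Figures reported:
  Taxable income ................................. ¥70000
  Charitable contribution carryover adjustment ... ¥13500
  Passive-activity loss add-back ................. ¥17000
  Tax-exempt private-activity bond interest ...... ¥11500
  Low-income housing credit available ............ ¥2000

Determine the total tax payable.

¥14190

Shadow minimum tax:
  Adjusted income: ¥70000 + ¥13500 + ¥17000 + ¥11500 = ¥112000
  Less exemption ¥101000 → base ¥11000
  ¥11000 × 23% = ¥2530

Standard income tax:
  ¥21000 × 16% = ¥3360
  ¥23000 × 23% = ¥5290
  ¥26000 × 29% = ¥7540
  → ¥16190
  Less low-income housing credit ¥2000 → ¥14190

¥14190 > ¥2530, so the standard income tax governs.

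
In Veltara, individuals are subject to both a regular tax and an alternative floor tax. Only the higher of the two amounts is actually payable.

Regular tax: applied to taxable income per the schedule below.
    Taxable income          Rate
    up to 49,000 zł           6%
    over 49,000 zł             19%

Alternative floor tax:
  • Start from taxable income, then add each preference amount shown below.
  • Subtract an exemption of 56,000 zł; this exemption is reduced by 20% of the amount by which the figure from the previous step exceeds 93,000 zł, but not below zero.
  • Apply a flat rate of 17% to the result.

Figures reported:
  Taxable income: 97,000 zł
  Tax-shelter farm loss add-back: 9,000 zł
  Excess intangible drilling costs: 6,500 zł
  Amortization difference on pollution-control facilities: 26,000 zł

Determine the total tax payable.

15,572 zł

Alternative floor tax:
  Adjusted income: 97,000 zł + 9,000 zł + 6,500 zł + 26,000 zł = 138,500 zł
  Exemption: 56,000 zł − 20% × (138,500 zł − 93,000 zł) = 56,000 zł − 9,100 zł = 46,900 zł
  Base: 138,500 zł − 46,900 zł = 91,600 zł
  91,600 zł × 17% = 15,572 zł

Regular tax:
  49,000 zł × 6% = 2,940 zł
  48,000 zł × 19% = 9,120 zł
  → 12,060 zł

15,572 zł > 12,060 zł, so the alternative floor tax is the binding amount.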